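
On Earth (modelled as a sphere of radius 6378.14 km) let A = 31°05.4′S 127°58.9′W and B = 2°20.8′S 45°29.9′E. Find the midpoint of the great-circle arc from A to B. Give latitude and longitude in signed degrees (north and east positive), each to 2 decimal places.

-72.35°, 12.25°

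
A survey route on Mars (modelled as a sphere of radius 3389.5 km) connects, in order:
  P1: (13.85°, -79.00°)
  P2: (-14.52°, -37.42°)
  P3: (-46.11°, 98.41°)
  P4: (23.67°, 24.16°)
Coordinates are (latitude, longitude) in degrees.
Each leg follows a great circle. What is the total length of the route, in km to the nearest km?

15038 km

Leg P1→P2: central angle 0.8723 rad, distance 2956.7 km.
Leg P2→P3: central angle 1.8762 rad, distance 6359.5 km.
Leg P3→P4: central angle 1.6880 rad, distance 5721.6 km.
Total: 2956.7 + 6359.5 + 5721.6 ≈ 15038 km.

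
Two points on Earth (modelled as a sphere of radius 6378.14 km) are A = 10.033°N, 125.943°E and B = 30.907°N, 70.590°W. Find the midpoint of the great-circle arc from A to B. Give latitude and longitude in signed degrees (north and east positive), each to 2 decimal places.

66.92°, -177.65°

Central angle δ = 2.3753 rad. Interpolating on the sphere with fraction f = 0.5:
P = [sin((1−f)δ)·A + sin(fδ)·B] / sin δ = 1.3374·A + 1.3374·B in Cartesian coordinates,
giving P = (-0.3917, -0.0161, 0.9200), i.e. latitude 66.92°, longitude -177.65°.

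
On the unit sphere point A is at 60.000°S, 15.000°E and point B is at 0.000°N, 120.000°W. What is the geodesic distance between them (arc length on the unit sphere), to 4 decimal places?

1.9322

Let φ₁ = -1.0472 rad, φ₂ = 0.0000 rad, and Δλ = -2.3562 rad.
cos c = sin φ₁ sin φ₂ + cos φ₁ cos φ₂ cos Δλ = (-0.8660)(0.0000) + (0.5000)(1.0000)(-0.7071) = -0.35355,
so c = arccos(-0.35355) = 1.93216 rad.
On the unit sphere the arc length equals the central angle: 1.9322.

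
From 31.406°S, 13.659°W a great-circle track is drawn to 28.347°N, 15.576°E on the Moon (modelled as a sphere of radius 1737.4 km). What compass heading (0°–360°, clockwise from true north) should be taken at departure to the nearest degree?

With φ₁ = -0.5481, φ₂ = 0.4947, Δλ = 0.5102 rad, the forward-azimuth formula gives
θ = atan2( sin Δλ cos φ₂ , cos φ₁ sin φ₂ − sin φ₁ cos φ₂ cos Δλ ) = atan2(0.4298, 0.8054) = 28.09°.
So the initial bearing is 28°.

28°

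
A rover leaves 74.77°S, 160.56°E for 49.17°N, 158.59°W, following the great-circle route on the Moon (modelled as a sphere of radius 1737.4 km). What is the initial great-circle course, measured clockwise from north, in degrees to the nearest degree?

32°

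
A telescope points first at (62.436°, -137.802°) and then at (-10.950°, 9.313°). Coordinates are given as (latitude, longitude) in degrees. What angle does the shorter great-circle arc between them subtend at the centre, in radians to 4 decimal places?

2.1530 rad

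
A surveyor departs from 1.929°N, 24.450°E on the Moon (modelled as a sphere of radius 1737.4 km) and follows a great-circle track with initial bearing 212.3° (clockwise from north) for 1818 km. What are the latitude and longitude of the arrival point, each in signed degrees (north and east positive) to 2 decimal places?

Angular distance δ = d/R = 1818/1737.4 = 1.04639 rad; initial bearing θ = 3.7053 rad.
sin φ₂ = sin φ₁ cos δ + cos φ₁ sin δ cos θ = (0.0337)(0.5007) + (0.9994)(0.8656)(-0.8453) = -0.7144, so φ₂ = -45.59°.
Δλ = atan2(sin θ sin δ cos φ₁, cos δ − sin φ₁ sin φ₂) = atan2(-0.4623, 0.5247) = -41.379°.
λ₂ = 24.450° − 41.379° = -16.93°.

-45.59°, -16.93°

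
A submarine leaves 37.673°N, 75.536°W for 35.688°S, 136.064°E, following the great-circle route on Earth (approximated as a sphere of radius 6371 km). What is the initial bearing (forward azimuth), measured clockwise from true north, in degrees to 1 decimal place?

Δλ = -148.400° = -2.5901 rad.
y = sin Δλ · cos φ₂ = (-0.5240)(0.8122) = -0.4256
x = cos φ₁ sin φ₂ − sin φ₁ cos φ₂ cos Δλ = (0.7915)(-0.5834) − (0.6112)(0.8122)(-0.8517) = -0.0390
θ = atan2(y, x) = -95.23°; adding 360° gives 264.8°.

264.8°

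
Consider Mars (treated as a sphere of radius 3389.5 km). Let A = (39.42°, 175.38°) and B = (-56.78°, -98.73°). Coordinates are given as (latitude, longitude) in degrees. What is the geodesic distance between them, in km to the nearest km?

Let φ₁ = 0.6880 rad, φ₂ = -0.9910 rad, and Δλ = 1.4991 rad.
cos c = sin φ₁ sin φ₂ + cos φ₁ cos φ₂ cos Δλ = (0.6350)(-0.8366) + (0.7725)(0.5479)(0.0717) = -0.50089,
so c = arccos(-0.50089) = 2.09542 rad.
Distance = R·c = 3389.5 × 2.0954 ≈ 7102 km.

7102 km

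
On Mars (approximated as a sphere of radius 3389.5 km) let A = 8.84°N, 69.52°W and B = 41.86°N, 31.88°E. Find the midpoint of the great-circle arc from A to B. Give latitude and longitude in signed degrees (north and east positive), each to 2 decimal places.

36.40°, -28.56°

Central angle δ = 1.6137 rad. Interpolating on the sphere with fraction f = 0.5:
P = [sin((1−f)δ)·A + sin(fδ)·B] / sin δ = 0.7228·A + 0.7228·B in Cartesian coordinates,
giving P = (0.7070, -0.3848, 0.5934), i.e. latitude 36.40°, longitude -28.56°.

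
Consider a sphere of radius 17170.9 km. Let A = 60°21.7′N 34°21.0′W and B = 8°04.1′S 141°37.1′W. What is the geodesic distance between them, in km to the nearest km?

31619 km

With latitudes φ₁ = 60.362°, φ₂ = -8.068° and longitude difference Δλ = -107.268°:
cos c = sin φ₁ sin φ₂ + cos φ₁ cos φ₂ cos Δλ = (0.8692)(-0.1404) + (0.4945)(0.9901)(-0.2968) = -0.26734,
so c = arccos(-0.26734) = 1.84142 rad.
Distance = R·c = 17170.9 × 1.8414 ≈ 31619 km.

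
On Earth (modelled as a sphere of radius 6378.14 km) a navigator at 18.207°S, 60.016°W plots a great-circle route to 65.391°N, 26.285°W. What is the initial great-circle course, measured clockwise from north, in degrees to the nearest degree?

Δλ = 33.731° = 0.5887 rad.
y = sin Δλ · cos φ₂ = (0.5553)(0.4164) = 0.2312
x = cos φ₁ sin φ₂ − sin φ₁ cos φ₂ cos Δλ = (0.9499)(0.9092) − (-0.3125)(0.4164)(0.8317) = 0.9719
θ = atan2(y, x) = 13.38°, so the bearing is 13°.

13°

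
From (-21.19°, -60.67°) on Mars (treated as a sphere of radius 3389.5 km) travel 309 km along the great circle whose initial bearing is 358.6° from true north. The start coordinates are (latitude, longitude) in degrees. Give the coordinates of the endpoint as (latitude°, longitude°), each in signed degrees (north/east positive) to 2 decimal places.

Angular distance δ = d/R = 309/3389.5 = 0.09116 rad; initial bearing θ = 6.2588 rad.
sin φ₂ = sin φ₁ cos δ + cos φ₁ sin δ cos θ = (-0.3615)(0.9958) + (0.9324)(0.0910)(0.9997) = -0.2751, so φ₂ = -15.97°.
Δλ = atan2(sin θ sin δ cos φ₁, cos δ − sin φ₁ sin φ₂) = atan2(-0.0021, 0.8964) = -0.133°.
λ₂ = -60.670° − 0.133° = -60.80°.

-15.97°, -60.80°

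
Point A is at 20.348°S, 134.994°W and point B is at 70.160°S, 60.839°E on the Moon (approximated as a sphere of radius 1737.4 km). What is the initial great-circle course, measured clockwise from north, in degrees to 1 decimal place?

Δλ = -164.167° = -2.8653 rad.
y = sin Δλ · cos φ₂ = (-0.2728)(0.3394) = -0.0926
x = cos φ₁ sin φ₂ − sin φ₁ cos φ₂ cos Δλ = (0.9376)(-0.9406) − (-0.3477)(0.3394)(-0.9621) = -0.9955
θ = atan2(y, x) = -174.69°; adding 360° gives 185.3°.

185.3°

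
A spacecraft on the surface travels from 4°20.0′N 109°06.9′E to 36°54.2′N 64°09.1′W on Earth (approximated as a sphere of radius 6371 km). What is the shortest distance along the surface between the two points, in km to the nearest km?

15377 km

With latitudes φ₁ = 4.333°, φ₂ = 36.903° and longitude difference Δλ = -173.267°:
Haversine: a = sin²(Δφ/2) + cos φ₁ cos φ₂ sin²(Δλ/2) = 0.0786 + (0.9971)(0.7996)(0.9966) = 0.87325.
Central angle c = 2·arcsin(√a) = 2.41357 rad.
Distance = R·c = 6371 × 2.4136 ≈ 15377 km.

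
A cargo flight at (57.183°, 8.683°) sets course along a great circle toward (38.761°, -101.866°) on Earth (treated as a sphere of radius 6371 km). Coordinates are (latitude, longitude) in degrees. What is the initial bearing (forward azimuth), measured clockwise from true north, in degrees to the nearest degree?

With φ₁ = 0.9980, φ₂ = 0.6765, Δλ = -1.9294 rad, the forward-azimuth formula gives
θ = atan2( sin Δλ cos φ₂ , cos φ₁ sin φ₂ − sin φ₁ cos φ₂ cos Δλ ) = atan2(-0.7301, 0.5693) = -52.06°.
Adding 360° brings this into [0°, 360°): 308°.

308°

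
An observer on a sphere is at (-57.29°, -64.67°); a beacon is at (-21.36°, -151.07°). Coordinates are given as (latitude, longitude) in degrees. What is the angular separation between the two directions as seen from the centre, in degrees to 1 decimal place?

70.2°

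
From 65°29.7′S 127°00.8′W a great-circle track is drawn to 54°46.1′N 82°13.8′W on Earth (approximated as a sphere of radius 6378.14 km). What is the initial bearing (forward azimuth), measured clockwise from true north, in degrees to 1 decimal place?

Δλ = 44.783° = 0.7816 rad.
y = sin Δλ · cos φ₂ = (0.7044)(0.5769) = 0.4064
x = cos φ₁ sin φ₂ − sin φ₁ cos φ₂ cos Δλ = (0.4148)(0.8168) − (-0.9099)(0.5769)(0.7098) = 0.7114
θ = atan2(y, x) = 29.74°, so the bearing is 29.7°.

29.7°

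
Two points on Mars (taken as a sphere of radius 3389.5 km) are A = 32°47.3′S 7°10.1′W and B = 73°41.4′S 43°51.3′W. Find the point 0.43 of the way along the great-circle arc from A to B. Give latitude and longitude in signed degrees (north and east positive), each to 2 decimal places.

Central angle δ = 0.7826 rad. Interpolating on the sphere with fraction f = 0.43:
P = [sin((1−f)δ)·A + sin(fδ)·B] / sin δ = 0.6119·A + 0.4683·B in Cartesian coordinates,
giving P = (0.6052, -0.1553, -0.7808), i.e. latitude -51.33°, longitude -14.39°.

-51.33°, -14.39°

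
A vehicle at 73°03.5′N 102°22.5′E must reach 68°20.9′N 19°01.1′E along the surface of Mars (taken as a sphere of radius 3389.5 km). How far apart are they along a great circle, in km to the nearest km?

Let φ₁ = 1.2751 rad, φ₂ = 1.1929 rad, and Δλ = -1.4548 rad.
Haversine: a = sin²(Δφ/2) + cos φ₁ cos φ₂ sin²(Δλ/2) = 0.0017 + (0.2914)(0.3690)(0.4422) = 0.04923.
Central angle c = 2·arcsin(√a) = 0.44747 rad.
Distance = R·c = 3389.5 × 0.4475 ≈ 1517 km.

1517 km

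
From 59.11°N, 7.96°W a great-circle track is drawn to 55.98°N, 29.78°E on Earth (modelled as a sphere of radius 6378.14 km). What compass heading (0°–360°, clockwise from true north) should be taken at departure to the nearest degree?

With φ₁ = 1.0317, φ₂ = 0.9770, Δλ = 0.6587 rad, the forward-azimuth formula gives
θ = atan2( sin Δλ cos φ₂ , cos φ₁ sin φ₂ − sin φ₁ cos φ₂ cos Δλ ) = atan2(0.3424, 0.0458) = 82.38°.
So the initial bearing is 82°.

82°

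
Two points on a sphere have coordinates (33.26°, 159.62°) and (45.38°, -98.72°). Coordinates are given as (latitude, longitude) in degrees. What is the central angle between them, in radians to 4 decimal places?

1.2957 rad

Let φ₁ = 0.5805 rad, φ₂ = 0.7920 rad, and Δλ = 1.7743 rad.
cos c = sin φ₁ sin φ₂ + cos φ₁ cos φ₂ cos Δλ = (0.5484)(0.7118) + (0.8362)(0.7024)(-0.2021) = 0.27166,
so c = arccos(0.27166) = 1.29567 rad.
So the angular separation is 1.2957 rad.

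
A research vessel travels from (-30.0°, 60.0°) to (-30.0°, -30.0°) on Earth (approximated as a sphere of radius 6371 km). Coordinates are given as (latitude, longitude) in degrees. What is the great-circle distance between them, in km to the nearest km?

In radians: φ₁ = -0.5236, φ₂ = -0.5236, Δλ = -90.000° = -1.5708 rad.
cos c = sin φ₁ sin φ₂ + cos φ₁ cos φ₂ cos Δλ = (-0.5000)(-0.5000) + (0.8660)(0.8660)(0.0000) = 0.25000,
so c = arccos(0.25000) = 1.31812 rad.
Distance = R·c = 6371 × 1.3181 ≈ 8398 km.

8398 km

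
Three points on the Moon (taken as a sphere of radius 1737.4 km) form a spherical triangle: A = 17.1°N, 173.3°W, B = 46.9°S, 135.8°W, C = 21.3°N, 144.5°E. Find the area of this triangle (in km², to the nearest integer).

Side lengths (central angles): a = 1.7228, b = 0.6974, c = 1.2625 rad; semiperimeter s = 1.8414.
By l'Huilier's theorem, tan(E/4) = √[tan(s/2) tan((s−a)/2) tan((s−b)/2) tan((s−c)/2)], giving spherical excess E = 0.4869 rad.
Area = E·R² = 0.4869 × (1737.4)² ≈ 1469745 km².

1469745 km²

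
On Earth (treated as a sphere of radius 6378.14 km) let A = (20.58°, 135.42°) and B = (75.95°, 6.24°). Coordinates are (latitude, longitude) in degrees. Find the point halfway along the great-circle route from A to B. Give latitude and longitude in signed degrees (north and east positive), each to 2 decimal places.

Central angle δ = 1.3721 rad. Interpolating on the sphere with fraction f = 0.5:
P = [sin((1−f)δ)·A + sin(fδ)·B] / sin δ = 0.6462·A + 0.6462·B in Cartesian coordinates,
giving P = (-0.2749, 0.4417, 0.8540), i.e. latitude 58.65°, longitude 121.90°.

58.65°, 121.90°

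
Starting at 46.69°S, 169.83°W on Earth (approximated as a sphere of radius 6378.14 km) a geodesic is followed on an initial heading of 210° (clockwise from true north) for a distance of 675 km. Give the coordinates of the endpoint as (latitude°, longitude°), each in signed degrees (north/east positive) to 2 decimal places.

Angular distance δ = d/R = 675/6378.14 = 0.10583 rad; initial bearing θ = 3.6652 rad.
sin φ₂ = sin φ₁ cos δ + cos φ₁ sin δ cos θ = (-0.7277)(0.9944) + (0.6859)(0.1056)(-0.8660) = -0.7863, so φ₂ = -51.84°.
Δλ = atan2(sin θ sin δ cos φ₁, cos δ − sin φ₁ sin φ₂) = atan2(-0.0362, 0.4222) = -4.904°.
λ₂ = -169.830° − 4.904° = -174.73°.

-51.84°, -174.73°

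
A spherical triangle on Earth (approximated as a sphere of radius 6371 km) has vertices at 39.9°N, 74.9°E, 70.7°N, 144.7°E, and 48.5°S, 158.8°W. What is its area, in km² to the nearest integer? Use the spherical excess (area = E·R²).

76473663 km²

Side lengths (central angles): a = 2.1969, b = 2.4676, c = 0.8052 rad; semiperimeter s = 2.7349.
By l'Huilier's theorem, tan(E/4) = √[tan(s/2) tan((s−a)/2) tan((s−b)/2) tan((s−c)/2)], giving spherical excess E = 1.8841 rad.
Area = E·R² = 1.8841 × (6371)² ≈ 76473663 km².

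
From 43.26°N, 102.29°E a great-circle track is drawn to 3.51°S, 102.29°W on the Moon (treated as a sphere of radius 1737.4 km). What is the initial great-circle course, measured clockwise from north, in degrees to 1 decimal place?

With φ₁ = 0.7550, φ₂ = -0.0613, Δλ = 2.7126 rad, the forward-azimuth formula gives
θ = atan2( sin Δλ cos φ₂ , cos φ₁ sin φ₂ − sin φ₁ cos φ₂ cos Δλ ) = atan2(0.4152, 0.5775) = 35.72°.
So the initial bearing is 35.7°.

35.7°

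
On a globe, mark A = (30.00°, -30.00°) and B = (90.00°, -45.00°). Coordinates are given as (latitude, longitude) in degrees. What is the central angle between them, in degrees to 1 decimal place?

With latitudes φ₁ = 30.000°, φ₂ = 90.000° and longitude difference Δλ = -15.000°:
cos c = sin φ₁ sin φ₂ + cos φ₁ cos φ₂ cos Δλ = (0.5000)(1.0000) + (0.8660)(0.0000)(0.9659) = 0.50000,
so c = arccos(0.50000) = 1.04720 rad.
So the angular separation is 60.0°.

60.0°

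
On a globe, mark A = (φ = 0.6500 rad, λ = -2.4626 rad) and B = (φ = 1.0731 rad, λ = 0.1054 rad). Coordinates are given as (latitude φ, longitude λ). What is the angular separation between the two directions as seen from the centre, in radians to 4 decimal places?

1.3566 rad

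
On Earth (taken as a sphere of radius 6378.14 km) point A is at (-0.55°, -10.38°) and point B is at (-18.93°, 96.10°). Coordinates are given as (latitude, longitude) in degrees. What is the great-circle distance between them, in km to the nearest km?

11731 km

With latitudes φ₁ = -0.550°, φ₂ = -18.930° and longitude difference Δλ = 106.480°:
cos c = sin φ₁ sin φ₂ + cos φ₁ cos φ₂ cos Δλ = (-0.0096)(-0.3244) + (1.0000)(0.9459)(-0.2837) = -0.26521,
so c = arccos(-0.26521) = 1.83922 rad.
Distance = R·c = 6378.14 × 1.8392 ≈ 11731 km.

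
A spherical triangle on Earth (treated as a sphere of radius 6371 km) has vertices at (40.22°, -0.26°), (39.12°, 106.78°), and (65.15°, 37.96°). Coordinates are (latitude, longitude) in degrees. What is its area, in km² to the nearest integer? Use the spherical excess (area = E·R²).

5644911 km²

Side lengths (central angles): a = 0.8089, b = 0.5771, c = 1.3348 rad; semiperimeter s = 1.3604.
By l'Huilier's theorem, tan(E/4) = √[tan(s/2) tan((s−a)/2) tan((s−b)/2) tan((s−c)/2)], giving spherical excess E = 0.1391 rad.
Area = E·R² = 0.1391 × (6371)² ≈ 5644911 km².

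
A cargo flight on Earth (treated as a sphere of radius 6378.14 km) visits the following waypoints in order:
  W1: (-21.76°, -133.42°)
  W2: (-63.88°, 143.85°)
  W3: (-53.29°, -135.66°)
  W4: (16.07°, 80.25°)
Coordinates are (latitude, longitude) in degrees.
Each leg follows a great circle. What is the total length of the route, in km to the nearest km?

26832 km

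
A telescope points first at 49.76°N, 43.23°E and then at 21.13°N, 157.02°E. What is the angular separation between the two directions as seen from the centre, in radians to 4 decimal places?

With latitudes φ₁ = 49.760°, φ₂ = 21.130° and longitude difference Δλ = 113.790°:
cos c = sin φ₁ sin φ₂ + cos φ₁ cos φ₂ cos Δλ = (0.7633)(0.3605) + (0.6460)(0.9328)(-0.4034) = 0.03211,
so c = arccos(0.03211) = 1.53868 rad.
So the angular separation is 1.5387 rad.

1.5387 rad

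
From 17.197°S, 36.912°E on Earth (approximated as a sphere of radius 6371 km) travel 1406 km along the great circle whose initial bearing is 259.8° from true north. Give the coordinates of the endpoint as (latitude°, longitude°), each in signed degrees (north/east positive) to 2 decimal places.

-19.00°, 23.74°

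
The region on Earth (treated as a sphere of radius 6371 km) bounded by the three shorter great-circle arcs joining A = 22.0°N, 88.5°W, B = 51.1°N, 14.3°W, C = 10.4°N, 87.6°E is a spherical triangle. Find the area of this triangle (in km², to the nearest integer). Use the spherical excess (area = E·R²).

Side lengths (central angles): a = 1.5577, b = 2.5722, c = 1.1040 rad; semiperimeter s = 2.6169.
By l'Huilier's theorem, tan(E/4) = √[tan(s/2) tan((s−a)/2) tan((s−b)/2) tan((s−c)/2)], giving spherical excess E = 0.8452 rad.
Area = E·R² = 0.8452 × (6371)² ≈ 34307883 km².

34307883 km²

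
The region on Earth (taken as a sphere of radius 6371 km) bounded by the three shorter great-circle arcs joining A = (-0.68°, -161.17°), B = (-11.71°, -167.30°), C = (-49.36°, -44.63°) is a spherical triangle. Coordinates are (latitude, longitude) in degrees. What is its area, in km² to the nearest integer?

10268033 km²

Side lengths (central angles): a = 1.7622, b = 1.8567, c = 0.2199 rad; semiperimeter s = 1.9194.
By l'Huilier's theorem, tan(E/4) = √[tan(s/2) tan((s−a)/2) tan((s−b)/2) tan((s−c)/2)], giving spherical excess E = 0.2530 rad.
Area = E·R² = 0.2530 × (6371)² ≈ 10268033 km².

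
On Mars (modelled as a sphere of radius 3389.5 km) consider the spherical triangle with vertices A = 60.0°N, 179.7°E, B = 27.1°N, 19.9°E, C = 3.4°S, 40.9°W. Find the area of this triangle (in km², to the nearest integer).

16196088 km²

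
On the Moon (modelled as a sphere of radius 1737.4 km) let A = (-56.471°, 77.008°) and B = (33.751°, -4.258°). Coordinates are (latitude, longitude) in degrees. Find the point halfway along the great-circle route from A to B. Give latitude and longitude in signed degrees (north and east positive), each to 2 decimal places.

-14.62°, 26.56°

Central angle δ = 1.9751 rad. Interpolating on the sphere with fraction f = 0.5:
P = [sin((1−f)δ)·A + sin(fδ)·B] / sin δ = 0.9079·A + 0.9079·B in Cartesian coordinates,
giving P = (0.8655, 0.4326, -0.2524), i.e. latitude -14.62°, longitude 26.56°.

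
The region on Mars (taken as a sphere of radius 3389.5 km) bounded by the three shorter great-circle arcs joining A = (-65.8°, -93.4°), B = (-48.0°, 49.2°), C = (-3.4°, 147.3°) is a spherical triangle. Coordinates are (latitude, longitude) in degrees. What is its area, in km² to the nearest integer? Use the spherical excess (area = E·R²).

13955061 km²

Side lengths (central angles): a = 1.6209, b = 1.7175, c = 1.0929 rad; semiperimeter s = 2.2156.
By l'Huilier's theorem, tan(E/4) = √[tan(s/2) tan((s−a)/2) tan((s−b)/2) tan((s−c)/2)], giving spherical excess E = 1.2147 rad.
Area = E·R² = 1.2147 × (3389.5)² ≈ 13955061 km².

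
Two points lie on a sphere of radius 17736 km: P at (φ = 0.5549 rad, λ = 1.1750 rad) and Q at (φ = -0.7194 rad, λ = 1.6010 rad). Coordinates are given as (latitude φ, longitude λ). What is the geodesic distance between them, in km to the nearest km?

23652 km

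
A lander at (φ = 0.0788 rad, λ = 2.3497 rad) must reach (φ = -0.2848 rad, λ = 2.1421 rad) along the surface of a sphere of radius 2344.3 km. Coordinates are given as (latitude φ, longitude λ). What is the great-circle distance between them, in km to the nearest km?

979 km

In radians: φ₁ = 0.0788, φ₂ = -0.2848, Δλ = -11.895° = -0.2076 rad.
cos c = sin φ₁ sin φ₂ + cos φ₁ cos φ₂ cos Δλ = (0.0787)(-0.2810) + (0.9969)(0.9597)(0.9785) = 0.91408,
so c = arccos(0.91408) = 0.41756 rad.
Distance = R·c = 2344.3 × 0.4176 ≈ 979 km.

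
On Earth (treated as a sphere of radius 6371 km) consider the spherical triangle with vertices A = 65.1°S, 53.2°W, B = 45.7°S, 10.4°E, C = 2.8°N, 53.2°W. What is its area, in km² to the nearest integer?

18998007 km²

Side lengths (central angles): a = 1.2920, b = 1.1851, c = 0.6763 rad; semiperimeter s = 1.5767.
By l'Huilier's theorem, tan(E/4) = √[tan(s/2) tan((s−a)/2) tan((s−b)/2) tan((s−c)/2)], giving spherical excess E = 0.4681 rad.
Area = E·R² = 0.4681 × (6371)² ≈ 18998007 km².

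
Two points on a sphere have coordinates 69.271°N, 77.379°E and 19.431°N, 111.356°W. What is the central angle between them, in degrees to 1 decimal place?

With latitudes φ₁ = 69.271°, φ₂ = 19.431° and longitude difference Δλ = 171.265°:
cos c = sin φ₁ sin φ₂ + cos φ₁ cos φ₂ cos Δλ = (0.9353)(0.3327) + (0.3539)(0.9430)(-0.9884) = -0.01878,
so c = arccos(-0.01878) = 1.58958 rad.
So the angular separation is 91.1°.

91.1°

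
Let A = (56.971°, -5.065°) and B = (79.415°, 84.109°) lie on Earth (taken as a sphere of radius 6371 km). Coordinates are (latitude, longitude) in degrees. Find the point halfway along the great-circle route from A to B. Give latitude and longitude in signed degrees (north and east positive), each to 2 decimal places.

72.40°, 13.47°

Central angle δ = 0.5996 rad. Interpolating on the sphere with fraction f = 0.5:
P = [sin((1−f)δ)·A + sin(fδ)·B] / sin δ = 0.5233·A + 0.5233·B in Cartesian coordinates,
giving P = (0.2940, 0.0704, 0.9532), i.e. latitude 72.40°, longitude 13.47°.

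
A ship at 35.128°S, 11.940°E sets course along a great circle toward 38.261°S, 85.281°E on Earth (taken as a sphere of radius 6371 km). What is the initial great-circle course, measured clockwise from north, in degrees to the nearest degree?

With φ₁ = -0.6131, φ₂ = -0.6678, Δλ = 1.2800 rad, the forward-azimuth formula gives
θ = atan2( sin Δλ cos φ₂ , cos φ₁ sin φ₂ − sin φ₁ cos φ₂ cos Δλ ) = atan2(0.7522, -0.3769) = 116.61°.
So the initial bearing is 117°.

117°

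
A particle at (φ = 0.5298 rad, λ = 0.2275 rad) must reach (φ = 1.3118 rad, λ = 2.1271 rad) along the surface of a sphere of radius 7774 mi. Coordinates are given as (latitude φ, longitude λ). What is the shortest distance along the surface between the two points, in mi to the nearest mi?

8866 mi

In radians: φ₁ = 0.5298, φ₂ = 1.3118, Δλ = 108.839° = 1.8996 rad.
cos c = sin φ₁ sin φ₂ + cos φ₁ cos φ₂ cos Δλ = (0.5054)(0.9666) + (0.8629)(0.2561)(-0.3229) = 0.41714,
so c = arccos(0.41714) = 1.14050 rad.
Distance = R·c = 7774 × 1.1405 ≈ 8866 mi.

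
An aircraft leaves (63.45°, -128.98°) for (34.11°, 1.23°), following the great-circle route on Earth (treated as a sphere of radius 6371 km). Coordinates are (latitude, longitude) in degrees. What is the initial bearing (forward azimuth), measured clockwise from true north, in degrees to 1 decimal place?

40.9°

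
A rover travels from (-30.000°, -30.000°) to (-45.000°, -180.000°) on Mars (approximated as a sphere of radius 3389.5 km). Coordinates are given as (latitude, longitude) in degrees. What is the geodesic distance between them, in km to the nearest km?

With latitudes φ₁ = -30.000°, φ₂ = -45.000° and longitude difference Δλ = -150.000°:
cos c = sin φ₁ sin φ₂ + cos φ₁ cos φ₂ cos Δλ = (-0.5000)(-0.7071) + (0.8660)(0.7071)(-0.8660) = -0.17678,
so c = arccos(-0.17678) = 1.74851 rad.
Distance = R·c = 3389.5 × 1.7485 ≈ 5927 km.

5927 km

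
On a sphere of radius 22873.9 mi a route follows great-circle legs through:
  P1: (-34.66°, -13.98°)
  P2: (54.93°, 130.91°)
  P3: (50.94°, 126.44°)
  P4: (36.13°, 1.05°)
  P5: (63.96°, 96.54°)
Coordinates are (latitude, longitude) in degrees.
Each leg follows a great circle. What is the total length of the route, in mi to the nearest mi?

Leg P1→P2: central angle 2.5907 rad, distance 59260.3 mi.
Leg P2→P3: central angle 0.0840 rad, distance 1921.2 mi.
Leg P3→P4: central angle 1.4070 rad, distance 32183.2 mi.
Leg P4→P5: central angle 1.0520 rad, distance 24063.1 mi.
Total: 59260.3 + 1921.2 + 32183.2 + 24063.1 ≈ 117428 mi.

117428 mi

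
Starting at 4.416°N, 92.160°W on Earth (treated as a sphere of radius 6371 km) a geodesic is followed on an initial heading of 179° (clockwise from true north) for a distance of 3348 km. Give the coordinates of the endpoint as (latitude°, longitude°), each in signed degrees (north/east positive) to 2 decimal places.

-25.69°, -91.60°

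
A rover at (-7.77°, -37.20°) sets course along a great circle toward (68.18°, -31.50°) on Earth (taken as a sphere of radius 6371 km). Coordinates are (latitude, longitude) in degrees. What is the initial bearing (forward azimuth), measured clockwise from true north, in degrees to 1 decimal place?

With φ₁ = -0.1356, φ₂ = 1.1900, Δλ = 0.0995 rad, the forward-azimuth formula gives
θ = atan2( sin Δλ cos φ₂ , cos φ₁ sin φ₂ − sin φ₁ cos φ₂ cos Δλ ) = atan2(0.0369, 0.9698) = 2.18°.
So the initial bearing is 2.2°.

2.2°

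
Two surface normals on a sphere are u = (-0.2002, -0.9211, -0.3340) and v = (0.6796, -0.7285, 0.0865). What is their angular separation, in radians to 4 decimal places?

1.0402 rad

u·v = 0.5061; |u| = 1.0000, |v| = 1.0000.
cos θ = (u·v)/(|u||v|) = 0.5060, so θ = 1.0402 rad.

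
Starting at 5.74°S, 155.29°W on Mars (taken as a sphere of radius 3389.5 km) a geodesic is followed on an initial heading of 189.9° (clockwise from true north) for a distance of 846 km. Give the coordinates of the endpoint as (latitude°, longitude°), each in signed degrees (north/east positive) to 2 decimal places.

-19.82°, -157.88°

Angular distance δ = d/R = 846/3389.5 = 0.24959 rad; initial bearing θ = 3.3144 rad.
sin φ₂ = sin φ₁ cos δ + cos φ₁ sin δ cos θ = (-0.1000)(0.9690) + (0.9950)(0.2470)(-0.9851) = -0.3390, so φ₂ = -19.82°.
Δλ = atan2(sin θ sin δ cos φ₁, cos δ − sin φ₁ sin φ₂) = atan2(-0.0423, 0.9351) = -2.587°.
λ₂ = -155.290° − 2.587° = -157.88°.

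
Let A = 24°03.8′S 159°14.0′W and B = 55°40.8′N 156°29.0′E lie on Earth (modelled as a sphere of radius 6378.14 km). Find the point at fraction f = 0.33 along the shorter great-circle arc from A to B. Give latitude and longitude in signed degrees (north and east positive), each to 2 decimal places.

2.97°, -170.29°

The central angle between A and B is δ = 1.5390 rad.
With f = 0.33, the slerp weights are sin((1−f)δ)/sin δ = 0.8583 and sin(fδ)/sin δ = 0.4866.
Weighted sum of the unit vectors: (0.8583)·(-0.8538,-0.3237,-0.4077) + (0.4866)·(-0.5170,0.2250,0.8259) = (-0.9843, -0.1684, 0.0519).
Converting back: φ = atan2(z, √(x²+y²)) = 2.97°, λ = atan2(y, x) = -170.29°.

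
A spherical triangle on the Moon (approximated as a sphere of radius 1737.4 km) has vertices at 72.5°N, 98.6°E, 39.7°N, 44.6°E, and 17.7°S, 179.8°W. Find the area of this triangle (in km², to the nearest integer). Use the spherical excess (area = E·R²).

2644650 km²

Side lengths (central angles): a = 2.3716, b = 1.8215, c = 0.7300 rad; semiperimeter s = 2.4615.
By l'Huilier's theorem, tan(E/4) = √[tan(s/2) tan((s−a)/2) tan((s−b)/2) tan((s−c)/2)], giving spherical excess E = 0.8761 rad.
Area = E·R² = 0.8761 × (1737.4)² ≈ 2644650 km².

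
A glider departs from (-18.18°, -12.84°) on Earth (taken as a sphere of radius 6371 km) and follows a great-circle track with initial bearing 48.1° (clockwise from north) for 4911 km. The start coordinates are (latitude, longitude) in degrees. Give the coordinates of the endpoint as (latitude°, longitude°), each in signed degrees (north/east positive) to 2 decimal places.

Angular distance δ = d/R = 4911/6371 = 0.77084 rad; initial bearing θ = 0.8395 rad.
sin φ₂ = sin φ₁ cos δ + cos φ₁ sin δ cos θ = (-0.3120)(0.7173) + (0.9501)(0.6967)(0.6678) = 0.2183, so φ₂ = 12.61°.
Δλ = atan2(sin θ sin δ cos φ₁, cos δ − sin φ₁ sin φ₂) = atan2(0.4927, 0.7854) = 32.100°.
λ₂ = -12.840° + 32.100° = 19.26°.

12.61°, 19.26°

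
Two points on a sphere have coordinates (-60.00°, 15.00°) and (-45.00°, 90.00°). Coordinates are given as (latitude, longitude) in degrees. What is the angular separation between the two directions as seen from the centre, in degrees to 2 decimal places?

With latitudes φ₁ = -60.000°, φ₂ = -45.000° and longitude difference Δλ = 75.000°:
Haversine: a = sin²(Δφ/2) + cos φ₁ cos φ₂ sin²(Δλ/2) = 0.0170 + (0.5000)(0.7071)(0.3706) = 0.14806.
Central angle c = 2·arcsin(√a) = 0.78995 rad.
So the angular separation is 45.26°.

45.26°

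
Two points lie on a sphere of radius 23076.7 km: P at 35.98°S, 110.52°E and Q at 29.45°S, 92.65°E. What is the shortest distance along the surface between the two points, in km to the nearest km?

Let φ₁ = -0.6280 rad, φ₂ = -0.5140 rad, and Δλ = -0.3119 rad.
cos c = sin φ₁ sin φ₂ + cos φ₁ cos φ₂ cos Δλ = (-0.5875)(-0.4917) + (0.8092)(0.8708)(0.9518) = 0.95952,
so c = arccos(0.95952) = 0.28552 rad.
Distance = R·c = 23076.7 × 0.2855 ≈ 6589 km.

6589 km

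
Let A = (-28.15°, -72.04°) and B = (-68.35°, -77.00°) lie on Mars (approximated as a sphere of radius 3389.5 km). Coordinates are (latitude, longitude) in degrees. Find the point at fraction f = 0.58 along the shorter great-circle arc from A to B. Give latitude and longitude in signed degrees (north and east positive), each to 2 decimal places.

Central angle δ = 0.7035 rad. Interpolating on the sphere with fraction f = 0.58:
P = [sin((1−f)δ)·A + sin(fδ)·B] / sin δ = 0.4501·A + 0.6134·B in Cartesian coordinates,
giving P = (0.1733, -0.5981, -0.7825), i.e. latitude -51.49°, longitude -73.84°.

-51.49°, -73.84°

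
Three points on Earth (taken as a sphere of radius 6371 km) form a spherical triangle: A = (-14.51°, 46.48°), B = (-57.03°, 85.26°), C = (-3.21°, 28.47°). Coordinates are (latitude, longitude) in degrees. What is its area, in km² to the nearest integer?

4345065 km²

Side lengths (central angles): a = 1.2190, b = 0.3674, c = 0.9009 rad; semiperimeter s = 1.2437.
By l'Huilier's theorem, tan(E/4) = √[tan(s/2) tan((s−a)/2) tan((s−b)/2) tan((s−c)/2)], giving spherical excess E = 0.1070 rad.
Area = E·R² = 0.1070 × (6371)² ≈ 4345065 km².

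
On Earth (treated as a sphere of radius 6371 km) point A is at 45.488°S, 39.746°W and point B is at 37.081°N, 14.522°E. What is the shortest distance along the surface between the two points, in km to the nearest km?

Let φ₁ = -0.7939 rad, φ₂ = 0.6472 rad, and Δλ = 0.9472 rad.
cos c = sin φ₁ sin φ₂ + cos φ₁ cos φ₂ cos Δλ = (-0.7131)(0.6029) + (0.7011)(0.7978)(0.5840) = -0.10334,
so c = arccos(-0.10334) = 1.67432 rad.
Distance = R·c = 6371 × 1.6743 ≈ 10667 km.

10667 km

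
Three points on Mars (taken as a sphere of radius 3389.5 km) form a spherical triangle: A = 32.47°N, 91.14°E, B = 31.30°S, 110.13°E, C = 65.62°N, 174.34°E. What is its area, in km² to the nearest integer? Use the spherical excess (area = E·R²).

7725497 km²

Side lengths (central angles): a = 1.8962, b = 1.0119, c = 1.1563 rad; semiperimeter s = 2.0322.
By l'Huilier's theorem, tan(E/4) = √[tan(s/2) tan((s−a)/2) tan((s−b)/2) tan((s−c)/2)], giving spherical excess E = 0.6724 rad.
Area = E·R² = 0.6724 × (3389.5)² ≈ 7725497 km².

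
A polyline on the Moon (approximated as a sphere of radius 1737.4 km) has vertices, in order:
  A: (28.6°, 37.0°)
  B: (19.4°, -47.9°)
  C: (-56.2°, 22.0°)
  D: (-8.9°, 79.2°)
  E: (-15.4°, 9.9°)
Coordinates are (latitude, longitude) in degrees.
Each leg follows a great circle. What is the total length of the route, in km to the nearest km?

9237 km

Leg A→B: central angle 1.3360 rad, distance 2321.2 km.
Leg B→C: central angle 1.6666 rad, distance 2895.6 km.
Leg C→D: central angle 1.1304 rad, distance 1964.0 km.
Leg D→E: central angle 1.1834 rad, distance 2056.1 km.
Total: 2321.2 + 2895.6 + 1964.0 + 2056.1 ≈ 9237 km.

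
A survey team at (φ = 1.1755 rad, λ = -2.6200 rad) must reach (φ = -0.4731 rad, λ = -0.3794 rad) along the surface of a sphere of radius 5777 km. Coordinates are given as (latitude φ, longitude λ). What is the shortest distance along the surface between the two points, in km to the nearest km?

13037 km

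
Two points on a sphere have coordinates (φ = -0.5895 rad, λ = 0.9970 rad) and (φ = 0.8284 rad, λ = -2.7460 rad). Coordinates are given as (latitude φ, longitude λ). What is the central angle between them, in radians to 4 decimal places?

2.6321 rad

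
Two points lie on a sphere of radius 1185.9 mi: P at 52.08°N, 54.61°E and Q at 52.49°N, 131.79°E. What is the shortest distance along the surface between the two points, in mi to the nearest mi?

929 mi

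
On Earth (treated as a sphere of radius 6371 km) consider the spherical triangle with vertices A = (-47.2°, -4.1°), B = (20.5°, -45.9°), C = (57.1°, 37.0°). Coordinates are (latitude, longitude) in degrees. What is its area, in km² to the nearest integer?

Side lengths (central angles): a = 1.2058, b = 1.9155, c = 1.3516 rad; semiperimeter s = 2.2365.
By l'Huilier's theorem, tan(E/4) = √[tan(s/2) tan((s−a)/2) tan((s−b)/2) tan((s−c)/2)], giving spherical excess E = 1.1617 rad.
Area = E·R² = 1.1617 × (6371)² ≈ 47151888 km².

47151888 km²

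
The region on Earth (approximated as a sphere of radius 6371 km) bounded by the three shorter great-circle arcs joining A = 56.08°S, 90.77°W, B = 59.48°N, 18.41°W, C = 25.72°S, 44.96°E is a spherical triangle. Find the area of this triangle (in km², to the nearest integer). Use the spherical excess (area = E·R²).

106360118 km²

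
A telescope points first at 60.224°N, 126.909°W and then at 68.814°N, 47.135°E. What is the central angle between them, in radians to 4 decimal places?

0.8882 rad

In radians: φ₁ = 1.0511, φ₂ = 1.2010, Δλ = 174.044° = 3.0376 rad.
Haversine: a = sin²(Δφ/2) + cos φ₁ cos φ₂ sin²(Δλ/2) = 0.0056 + (0.4966)(0.3614)(0.9973) = 0.18460.
Central angle c = 2·arcsin(√a) = 0.88821 rad.
So the angular separation is 0.8882 rad.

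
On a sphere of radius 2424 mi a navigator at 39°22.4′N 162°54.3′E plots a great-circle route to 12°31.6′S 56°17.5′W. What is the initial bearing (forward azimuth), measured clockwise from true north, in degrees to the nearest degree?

Δλ = 140.803° = 2.4575 rad.
y = sin Δλ · cos φ₂ = (0.6320)(0.9762) = 0.6169
x = cos φ₁ sin φ₂ − sin φ₁ cos φ₂ cos Δλ = (0.7730)(-0.2169) − (0.6344)(0.9762)(-0.7750) = 0.3123
θ = atan2(y, x) = 63.15°, so the bearing is 63°.

63°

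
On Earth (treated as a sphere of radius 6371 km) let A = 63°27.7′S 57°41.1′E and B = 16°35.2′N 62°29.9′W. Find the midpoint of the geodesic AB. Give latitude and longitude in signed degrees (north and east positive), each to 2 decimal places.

The central angle between A and B is δ = 2.0609 rad.
With f = 0.5, the slerp weights are sin((1−f)δ)/sin δ = 0.9719 and sin(fδ)/sin δ = 0.9719.
Weighted sum of the unit vectors: (0.9719)·(0.2388,0.3776,-0.8946) + (0.9719)·(0.4426,-0.8501,0.2855) = (0.6623, -0.4592, -0.5921).
Converting back: φ = atan2(z, √(x²+y²)) = -36.30°, λ = atan2(y, x) = -34.74°.

-36.30°, -34.74°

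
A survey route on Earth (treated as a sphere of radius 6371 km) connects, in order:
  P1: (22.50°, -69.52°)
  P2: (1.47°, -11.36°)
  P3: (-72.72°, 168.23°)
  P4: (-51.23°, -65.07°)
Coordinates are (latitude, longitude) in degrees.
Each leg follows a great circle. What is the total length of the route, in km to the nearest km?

24424 km

Leg P1→P2: central angle 1.0506 rad, distance 6693.4 km.
Leg P2→P3: central angle 1.8980 rad, distance 12092.4 km.
Leg P3→P4: central angle 0.8850 rad, distance 5638.1 km.
Total: 6693.4 + 12092.4 + 5638.1 ≈ 24424 km.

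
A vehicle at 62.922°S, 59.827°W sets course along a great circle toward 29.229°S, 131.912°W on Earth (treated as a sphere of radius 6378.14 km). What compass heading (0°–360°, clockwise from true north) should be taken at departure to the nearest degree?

271°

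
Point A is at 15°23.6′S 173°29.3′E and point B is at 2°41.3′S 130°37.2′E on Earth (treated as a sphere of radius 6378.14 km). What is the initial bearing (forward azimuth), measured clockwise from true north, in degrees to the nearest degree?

With φ₁ = -0.2687, φ₂ = -0.0469, Δλ = -0.7482 rad, the forward-azimuth formula gives
θ = atan2( sin Δλ cos φ₂ , cos φ₁ sin φ₂ − sin φ₁ cos φ₂ cos Δλ ) = atan2(-0.6796, 0.1491) = -77.62°.
Adding 360° brings this into [0°, 360°): 282°.

282°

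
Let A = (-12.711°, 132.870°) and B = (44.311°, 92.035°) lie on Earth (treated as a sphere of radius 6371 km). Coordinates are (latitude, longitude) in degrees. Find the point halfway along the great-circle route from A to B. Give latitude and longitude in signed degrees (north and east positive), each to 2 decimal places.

16.78°, 115.73°

The central angle between A and B is δ = 1.1870 rad.
With f = 0.5, the slerp weights are sin((1−f)δ)/sin δ = 0.6032 and sin(fδ)/sin δ = 0.6032.
Weighted sum of the unit vectors: (0.6032)·(-0.6637,0.7149,-0.2200) + (0.6032)·(-0.0254,0.7151,0.6986) = (-0.4156, 0.8625, 0.2886).
Converting back: φ = atan2(z, √(x²+y²)) = 16.78°, λ = atan2(y, x) = 115.73°.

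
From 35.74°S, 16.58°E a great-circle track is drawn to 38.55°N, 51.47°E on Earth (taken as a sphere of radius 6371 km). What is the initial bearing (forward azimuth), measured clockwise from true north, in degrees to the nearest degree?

27°

With φ₁ = -0.6238, φ₂ = 0.6728, Δλ = 0.6089 rad, the forward-azimuth formula gives
θ = atan2( sin Δλ cos φ₂ , cos φ₁ sin φ₂ − sin φ₁ cos φ₂ cos Δλ ) = atan2(0.4473, 0.8805) = 26.93°.
So the initial bearing is 27°.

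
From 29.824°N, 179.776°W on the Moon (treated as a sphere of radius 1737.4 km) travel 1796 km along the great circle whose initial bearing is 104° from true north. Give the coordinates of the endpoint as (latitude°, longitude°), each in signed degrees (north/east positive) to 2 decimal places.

4.25°, -123.06°

Angular distance δ = d/R = 1796/1737.4 = 1.03373 rad; initial bearing θ = 1.8151 rad.
sin φ₂ = sin φ₁ cos δ + cos φ₁ sin δ cos θ = (0.4973)(0.5116) + (0.8676)(0.8592)(-0.2419) = 0.0741, so φ₂ = 4.25°.
Δλ = atan2(sin θ sin δ cos φ₁, cos δ − sin φ₁ sin φ₂) = atan2(0.7233, 0.4748) = 56.719°.
λ₂ = -179.776° + 56.719° = -123.06°.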